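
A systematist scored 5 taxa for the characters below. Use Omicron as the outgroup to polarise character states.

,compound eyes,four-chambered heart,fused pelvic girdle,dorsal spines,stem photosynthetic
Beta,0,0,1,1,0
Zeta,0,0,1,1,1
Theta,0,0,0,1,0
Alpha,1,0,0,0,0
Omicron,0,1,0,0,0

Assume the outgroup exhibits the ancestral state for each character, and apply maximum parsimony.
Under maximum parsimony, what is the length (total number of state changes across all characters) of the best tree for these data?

Character polarity is set by the outgroup: the derived state is whichever differs from the outgroup's state, so for four-chambered heart the derived state is '0', and for the remaining characters it is '1'.
compound eyes: derived state '1' in Alpha only — an autapomorphy, so it tells us nothing about relationships among taxa.
All ingroup taxa share the derived state '0' for four-chambered heart; it defines the ingroup but does not resolve relationships within it.
Only Beta and Zeta show the derived state '1' for fused pelvic girdle, supporting them as a clade.
Only Beta, Theta, and Zeta show the derived state '1' for dorsal spines, supporting them as a clade.
stem photosynthetic: derived state '1' in Zeta only — an autapomorphy, so it tells us nothing about relationships among taxa.
Most parsimonious ingroup topology: (((Zeta,Beta),Theta),Alpha).
Changes per character on this tree: compound eyes: 1; four-chambered heart: 1; fused pelvic girdle: 1; dorsal spines: 1; stem photosynthetic: 1.
Total = 5.

5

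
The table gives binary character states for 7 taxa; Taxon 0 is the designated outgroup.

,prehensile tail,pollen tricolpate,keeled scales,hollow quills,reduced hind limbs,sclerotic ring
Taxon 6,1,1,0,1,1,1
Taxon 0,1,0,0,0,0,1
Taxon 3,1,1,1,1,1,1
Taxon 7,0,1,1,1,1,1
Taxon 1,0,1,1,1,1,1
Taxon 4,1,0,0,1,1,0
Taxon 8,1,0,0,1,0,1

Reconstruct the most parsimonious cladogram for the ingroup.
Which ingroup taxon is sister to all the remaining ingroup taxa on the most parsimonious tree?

Taxon 8

Character polarity is set by the outgroup: the derived state is whichever differs from the outgroup's state, so for prehensile tail, sclerotic ring the derived state is '0', and for the remaining characters it is '1'.
Only Taxon 1 and Taxon 7 show the derived state '0' for prehensile tail, supporting them as a clade.
pollen tricolpate (derived state '1') is shared by Taxon 1, Taxon 3, Taxon 6, and Taxon 7 — a synapomorphy uniting that clade.
Only Taxon 1, Taxon 3, and Taxon 7 show the derived state '1' for keeled scales, supporting them as a clade.
All ingroup taxa share the derived state '1' for hollow quills; it defines the ingroup but does not resolve relationships within it.
reduced hind limbs (derived state '1') is shared by Taxon 1, Taxon 3, Taxon 4, Taxon 6, and Taxon 7 — a synapomorphy uniting that clade.
sclerotic ring: derived state '0' in Taxon 4 only — an autapomorphy, so it tells us nothing about relationships among taxa.
Most parsimonious ingroup topology: (((Taxon 6,(Taxon 3,(Taxon 7,Taxon 1))),Taxon 4),Taxon 8).
Taxon 8 is sister to the clade containing all other ingroup taxa, so it is the earliest-diverging (most basal) ingroup lineage.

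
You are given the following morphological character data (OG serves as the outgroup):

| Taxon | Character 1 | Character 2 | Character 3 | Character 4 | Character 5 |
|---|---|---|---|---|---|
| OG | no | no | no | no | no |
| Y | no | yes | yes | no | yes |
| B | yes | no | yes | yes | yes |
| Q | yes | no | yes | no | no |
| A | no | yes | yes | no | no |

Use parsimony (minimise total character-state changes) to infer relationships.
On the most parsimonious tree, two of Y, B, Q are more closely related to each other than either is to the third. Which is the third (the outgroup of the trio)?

Y

The outgroup has state 'no' for every character, so 'yes' is the derived state throughout.
Character 1 (derived state 'yes') is shared by B and Q — a synapomorphy uniting that clade.
Only A and Y show the derived state 'yes' for Character 2, supporting them as a clade.
All ingroup taxa share the derived state 'yes' for Character 3; it defines the ingroup but does not resolve relationships within it.
Character 4 (derived state 'yes') is unique to B (autapomorphy; uninformative for grouping).
Character 5 (state 'yes') occurs in B and Y but conflicts with the nesting implied by the other characters — most parsimoniously interpreted as homoplasy.
Most parsimonious ingroup topology: ((Y,A),(B,Q)).
B and Q share a more recent common ancestor with each other than either does with Y, so Y is the least closely related of the three.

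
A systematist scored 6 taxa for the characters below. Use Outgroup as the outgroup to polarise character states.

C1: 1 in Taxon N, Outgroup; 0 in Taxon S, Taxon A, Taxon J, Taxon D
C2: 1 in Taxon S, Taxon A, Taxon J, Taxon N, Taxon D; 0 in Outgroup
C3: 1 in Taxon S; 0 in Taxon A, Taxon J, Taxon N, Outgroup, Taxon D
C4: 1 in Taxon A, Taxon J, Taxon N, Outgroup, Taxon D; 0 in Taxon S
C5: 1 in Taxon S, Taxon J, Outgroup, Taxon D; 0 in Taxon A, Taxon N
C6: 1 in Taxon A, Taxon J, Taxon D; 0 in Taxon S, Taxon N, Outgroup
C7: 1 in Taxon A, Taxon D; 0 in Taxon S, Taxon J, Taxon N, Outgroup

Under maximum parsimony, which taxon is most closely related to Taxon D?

Character polarity is set by the outgroup: the derived state is whichever differs from the outgroup's state, so for C1, C4, C5 the derived state is '0', and for the remaining characters it is '1'.
C1: derived state '0' in Taxon A, Taxon D, Taxon J, and Taxon S only — synapomorphy for {Taxon A, Taxon D, Taxon J, Taxon S}.
All ingroup taxa share the derived state '1' for C2; it defines the ingroup but does not resolve relationships within it.
C3 (derived state '1') is unique to Taxon S (autapomorphy; uninformative for grouping).
C4: derived state '0' in Taxon S only — an autapomorphy, so it tells us nothing about relationships among taxa.
C5 groups Taxon A and Taxon N, which is incompatible with the clades supported by the remaining characters; treating it as convergent (homoplasy) costs fewer steps than any alternative tree.
C6: derived state '1' in Taxon A, Taxon D, and Taxon J only — synapomorphy for {Taxon A, Taxon D, Taxon J}.
C7: derived state '1' in Taxon A and Taxon D only — synapomorphy for {Taxon A, Taxon D}.
Most parsimonious ingroup topology: ((((Taxon A,Taxon D),Taxon J),Taxon S),Taxon N).
Taxon D and Taxon A form a cherry on this tree, so they are sister taxa.

Taxon A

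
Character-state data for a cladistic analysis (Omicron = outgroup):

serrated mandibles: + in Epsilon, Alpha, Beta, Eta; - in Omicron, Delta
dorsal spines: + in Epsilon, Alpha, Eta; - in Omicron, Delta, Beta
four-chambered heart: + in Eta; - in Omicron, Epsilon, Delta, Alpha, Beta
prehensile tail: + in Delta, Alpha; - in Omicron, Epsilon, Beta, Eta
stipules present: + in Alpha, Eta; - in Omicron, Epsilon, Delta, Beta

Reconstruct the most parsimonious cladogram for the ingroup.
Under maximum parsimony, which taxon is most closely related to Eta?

The outgroup has state '-' for every character, so '+' is the derived state throughout.
serrated mandibles: derived state '+' in Alpha, Beta, Epsilon, and Eta only — synapomorphy for {Alpha, Beta, Epsilon, Eta}.
dorsal spines: derived state '+' in Alpha, Epsilon, and Eta only — synapomorphy for {Alpha, Epsilon, Eta}.
four-chambered heart (derived state '+') is unique to Eta (autapomorphy; uninformative for grouping).
prehensile tail groups Alpha and Delta, which is incompatible with the clades supported by the remaining characters; treating it as convergent (homoplasy) costs fewer steps than any alternative tree.
stipules present: derived state '+' in Alpha and Eta only — synapomorphy for {Alpha, Eta}.
Most parsimonious ingroup topology: (((Epsilon,(Alpha,Eta)),Beta),Delta).
Eta and Alpha form a cherry on this tree, so they are sister taxa.

Alpha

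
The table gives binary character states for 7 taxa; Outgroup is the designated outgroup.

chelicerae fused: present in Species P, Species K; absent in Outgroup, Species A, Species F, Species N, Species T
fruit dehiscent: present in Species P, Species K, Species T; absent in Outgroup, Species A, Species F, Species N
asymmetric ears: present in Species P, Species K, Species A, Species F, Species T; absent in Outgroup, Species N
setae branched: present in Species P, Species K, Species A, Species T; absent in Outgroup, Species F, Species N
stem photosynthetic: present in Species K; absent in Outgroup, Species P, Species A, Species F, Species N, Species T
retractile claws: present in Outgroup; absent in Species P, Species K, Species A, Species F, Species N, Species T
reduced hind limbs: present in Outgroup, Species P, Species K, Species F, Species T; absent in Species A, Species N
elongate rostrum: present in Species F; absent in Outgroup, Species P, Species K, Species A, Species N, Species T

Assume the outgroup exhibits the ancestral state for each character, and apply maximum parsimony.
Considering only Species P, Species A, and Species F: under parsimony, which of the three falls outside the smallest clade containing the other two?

Species F

Character polarity is set by the outgroup: the derived state is whichever differs from the outgroup's state, so for retractile claws, reduced hind limbs the derived state is 'absent', and for the remaining characters it is 'present'.
chelicerae fused: derived state 'present' in Species K and Species P only — synapomorphy for {Species K, Species P}.
Only Species K, Species P, and Species T show the derived state 'present' for fruit dehiscent, supporting them as a clade.
Only Species A, Species F, Species K, Species P, and Species T show the derived state 'present' for asymmetric ears, supporting them as a clade.
Only Species A, Species K, Species P, and Species T show the derived state 'present' for setae branched, supporting them as a clade.
stem photosynthetic (derived state 'present') is unique to Species K (autapomorphy; uninformative for grouping).
All ingroup taxa share the derived state 'absent' for retractile claws; it defines the ingroup but does not resolve relationships within it.
reduced hind limbs (state 'absent') occurs in Species A and Species N but conflicts with the nesting implied by the other characters — most parsimoniously interpreted as homoplasy.
elongate rostrum (derived state 'present') is unique to Species F (autapomorphy; uninformative for grouping).
Most parsimonious ingroup topology: (((((Species P,Species K),Species T),Species A),Species F),Species N).
Species P and Species A share a more recent common ancestor with each other than either does with Species F, so Species F is the least closely related of the three.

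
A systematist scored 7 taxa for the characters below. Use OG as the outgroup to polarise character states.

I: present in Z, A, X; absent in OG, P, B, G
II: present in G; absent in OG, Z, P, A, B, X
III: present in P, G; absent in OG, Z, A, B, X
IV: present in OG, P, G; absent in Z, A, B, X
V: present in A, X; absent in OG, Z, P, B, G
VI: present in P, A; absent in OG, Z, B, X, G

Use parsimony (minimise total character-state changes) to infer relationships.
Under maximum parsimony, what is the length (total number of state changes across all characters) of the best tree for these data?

Character polarity is set by the outgroup: the derived state is whichever differs from the outgroup's state, so for IV the derived state is 'absent', and for the remaining characters it is 'present'.
I (derived state 'present') is shared by A, X, and Z — a synapomorphy uniting that clade.
II: derived state 'present' in G only — an autapomorphy, so it tells us nothing about relationships among taxa.
III: derived state 'present' in G and P only — synapomorphy for {G, P}.
IV (derived state 'absent') is shared by A, B, X, and Z — a synapomorphy uniting that clade.
V (derived state 'present') is shared by A and X — a synapomorphy uniting that clade.
VI (state 'present') occurs in A and P but conflicts with the nesting implied by the other characters — most parsimoniously interpreted as homoplasy.
Most parsimonious ingroup topology: (((Z,(A,X)),B),(P,G)).
Changes per character on this tree: I: 1; II: 1; III: 1; IV: 1; V: 1; VI: 2.
Total = 7.

7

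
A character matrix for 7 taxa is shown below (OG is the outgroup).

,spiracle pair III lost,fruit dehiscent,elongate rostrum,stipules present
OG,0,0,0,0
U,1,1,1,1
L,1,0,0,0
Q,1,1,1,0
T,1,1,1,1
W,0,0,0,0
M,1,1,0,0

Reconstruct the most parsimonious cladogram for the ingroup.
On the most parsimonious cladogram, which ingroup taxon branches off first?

W

The outgroup has state '0' for every character, so '1' is the derived state throughout.
spiracle pair III lost: derived state '1' in L, M, Q, T, and U only — synapomorphy for {L, M, Q, T, U}.
fruit dehiscent: derived state '1' in M, Q, T, and U only — synapomorphy for {M, Q, T, U}.
Only Q, T, and U show the derived state '1' for elongate rostrum, supporting them as a clade.
stipules present: derived state '1' in T and U only — synapomorphy for {T, U}.
Most parsimonious ingroup topology: (((((U,T),Q),M),L),W).
W is sister to the clade containing all other ingroup taxa, so it is the earliest-diverging (most basal) ingroup lineage.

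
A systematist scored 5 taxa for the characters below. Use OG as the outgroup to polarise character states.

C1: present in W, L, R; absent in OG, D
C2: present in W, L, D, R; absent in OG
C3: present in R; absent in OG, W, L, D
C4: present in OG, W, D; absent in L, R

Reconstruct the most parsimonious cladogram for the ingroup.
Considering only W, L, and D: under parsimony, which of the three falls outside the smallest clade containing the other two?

D

Character polarity is set by the outgroup: the derived state is whichever differs from the outgroup's state, so for C4 the derived state is 'absent', and for the remaining characters it is 'present'.
Only L, R, and W show the derived state 'present' for C1, supporting them as a clade.
All ingroup taxa share the derived state 'present' for C2; it defines the ingroup but does not resolve relationships within it.
C3: derived state 'present' in R only — an autapomorphy, so it tells us nothing about relationships among taxa.
Only L and R show the derived state 'absent' for C4, supporting them as a clade.
Most parsimonious ingroup topology: ((W,(L,R)),D).
W and L share a more recent common ancestor with each other than either does with D, so D is the least closely related of the three.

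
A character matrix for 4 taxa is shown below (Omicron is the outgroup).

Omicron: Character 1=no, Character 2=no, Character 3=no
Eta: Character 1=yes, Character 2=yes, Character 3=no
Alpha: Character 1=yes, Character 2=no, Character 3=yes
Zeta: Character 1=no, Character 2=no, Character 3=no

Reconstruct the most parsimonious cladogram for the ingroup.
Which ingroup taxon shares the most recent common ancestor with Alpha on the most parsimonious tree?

Eta

The outgroup has state 'no' for every character, so 'yes' is the derived state throughout.
Character 1: derived state 'yes' in Alpha and Eta only — synapomorphy for {Alpha, Eta}.
Character 2: derived state 'yes' in Eta only — an autapomorphy, so it tells us nothing about relationships among taxa.
Character 3: derived state 'yes' in Alpha only — an autapomorphy, so it tells us nothing about relationships among taxa.
Most parsimonious ingroup topology: ((Eta,Alpha),Zeta).
Alpha and Eta form a cherry on this tree, so they are sister taxa.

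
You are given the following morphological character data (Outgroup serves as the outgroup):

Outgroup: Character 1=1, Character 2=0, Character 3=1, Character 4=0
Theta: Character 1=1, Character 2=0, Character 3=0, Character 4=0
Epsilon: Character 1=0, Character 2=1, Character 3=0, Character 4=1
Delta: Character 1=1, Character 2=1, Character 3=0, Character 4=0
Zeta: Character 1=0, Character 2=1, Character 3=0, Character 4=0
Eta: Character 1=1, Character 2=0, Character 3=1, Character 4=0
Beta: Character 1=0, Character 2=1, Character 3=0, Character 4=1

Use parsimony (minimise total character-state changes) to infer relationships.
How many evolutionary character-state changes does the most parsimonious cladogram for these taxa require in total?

Character polarity is set by the outgroup: the derived state is whichever differs from the outgroup's state, so for Character 1, Character 3 the derived state is '0', and for the remaining characters it is '1'.
Character 1: derived state '0' in Beta, Epsilon, and Zeta only — synapomorphy for {Beta, Epsilon, Zeta}.
Only Beta, Delta, Epsilon, and Zeta show the derived state '1' for Character 2, supporting them as a clade.
Character 3 (derived state '0') is shared by Beta, Delta, Epsilon, Theta, and Zeta — a synapomorphy uniting that clade.
Character 4: derived state '1' in Beta and Epsilon only — synapomorphy for {Beta, Epsilon}.
Most parsimonious ingroup topology: ((Theta,(((Epsilon,Beta),Zeta),Delta)),Eta).
Changes per character on this tree: Character 1: 1; Character 2: 1; Character 3: 1; Character 4: 1.
Total = 4.

4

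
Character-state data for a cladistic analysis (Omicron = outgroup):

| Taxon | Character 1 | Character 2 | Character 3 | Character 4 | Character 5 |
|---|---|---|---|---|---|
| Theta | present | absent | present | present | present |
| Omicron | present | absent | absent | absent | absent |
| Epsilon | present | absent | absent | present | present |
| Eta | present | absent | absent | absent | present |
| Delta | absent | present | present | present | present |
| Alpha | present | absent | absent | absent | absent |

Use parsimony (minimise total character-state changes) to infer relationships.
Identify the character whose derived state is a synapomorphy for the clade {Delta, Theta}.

Character polarity is set by the outgroup: the derived state is whichever differs from the outgroup's state, so for Character 1 the derived state is 'absent', and for the remaining characters it is 'present'.
Character 1 (derived state 'absent') is unique to Delta (autapomorphy; uninformative for grouping).
Character 2: derived state 'present' in Delta only — an autapomorphy, so it tells us nothing about relationships among taxa.
Only Delta and Theta show the derived state 'present' for Character 3, supporting them as a clade.
Character 4 (derived state 'present') is shared by Delta, Epsilon, and Theta — a synapomorphy uniting that clade.
Character 5 (derived state 'present') is shared by Delta, Epsilon, Eta, and Theta — a synapomorphy uniting that clade.
Most parsimonious ingroup topology: (Alpha,(((Delta,Theta),Epsilon),Eta)).
The clade {Delta, Theta} is supported by Character 3: its derived state 'present' occurs in exactly those taxa and in no other taxon (including the outgroup).

Character 3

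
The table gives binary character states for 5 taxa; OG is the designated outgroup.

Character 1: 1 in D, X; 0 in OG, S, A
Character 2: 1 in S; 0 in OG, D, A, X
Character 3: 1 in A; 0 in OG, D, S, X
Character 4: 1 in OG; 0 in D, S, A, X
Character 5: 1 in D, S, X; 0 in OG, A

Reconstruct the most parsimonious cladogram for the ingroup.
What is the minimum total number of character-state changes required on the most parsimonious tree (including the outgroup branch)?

5

Character polarity is set by the outgroup: the derived state is whichever differs from the outgroup's state, so for Character 4 the derived state is '0', and for the remaining characters it is '1'.
Character 1 (derived state '1') is shared by D and X — a synapomorphy uniting that clade.
Character 2 (derived state '1') is unique to S (autapomorphy; uninformative for grouping).
Character 3 (derived state '1') is unique to A (autapomorphy; uninformative for grouping).
All ingroup taxa share the derived state '0' for Character 4; it defines the ingroup but does not resolve relationships within it.
Character 5 (derived state '1') is shared by D, S, and X — a synapomorphy uniting that clade.
Most parsimonious ingroup topology: (((D,X),S),A).
Changes per character on this tree: Character 1: 1; Character 2: 1; Character 3: 1; Character 4: 1; Character 5: 1.
Total = 5.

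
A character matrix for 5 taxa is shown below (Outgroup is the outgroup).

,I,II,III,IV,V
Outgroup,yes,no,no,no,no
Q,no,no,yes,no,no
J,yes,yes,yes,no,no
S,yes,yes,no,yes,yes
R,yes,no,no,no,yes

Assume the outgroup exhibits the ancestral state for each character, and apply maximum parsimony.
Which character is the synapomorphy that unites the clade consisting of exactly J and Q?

Character polarity is set by the outgroup: the derived state is whichever differs from the outgroup's state, so for I the derived state is 'no', and for the remaining characters it is 'yes'.
I: derived state 'no' in Q only — an autapomorphy, so it tells us nothing about relationships among taxa.
II groups J and S, which is incompatible with the clades supported by the remaining characters; treating it as convergent (homoplasy) costs fewer steps than any alternative tree.
Only J and Q show the derived state 'yes' for III, supporting them as a clade.
IV (derived state 'yes') is unique to S (autapomorphy; uninformative for grouping).
Only R and S show the derived state 'yes' for V, supporting them as a clade.
Most parsimonious ingroup topology: ((Q,J),(S,R)).
The clade {J, Q} is supported by III: its derived state 'yes' occurs in exactly those taxa and in no other taxon (including the outgroup).

III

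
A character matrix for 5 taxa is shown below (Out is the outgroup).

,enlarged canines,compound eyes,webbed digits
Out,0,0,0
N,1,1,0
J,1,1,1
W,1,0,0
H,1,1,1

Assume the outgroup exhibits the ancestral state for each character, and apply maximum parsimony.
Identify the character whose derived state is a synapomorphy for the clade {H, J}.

webbed digits

The outgroup has state '0' for every character, so '1' is the derived state throughout.
All ingroup taxa share the derived state '1' for enlarged canines; it defines the ingroup but does not resolve relationships within it.
compound eyes (derived state '1') is shared by H, J, and N — a synapomorphy uniting that clade.
webbed digits (derived state '1') is shared by H and J — a synapomorphy uniting that clade.
Most parsimonious ingroup topology: ((N,(J,H)),W).
The clade {H, J} is supported by webbed digits: its derived state '1' occurs in exactly those taxa and in no other taxon (including the outgroup).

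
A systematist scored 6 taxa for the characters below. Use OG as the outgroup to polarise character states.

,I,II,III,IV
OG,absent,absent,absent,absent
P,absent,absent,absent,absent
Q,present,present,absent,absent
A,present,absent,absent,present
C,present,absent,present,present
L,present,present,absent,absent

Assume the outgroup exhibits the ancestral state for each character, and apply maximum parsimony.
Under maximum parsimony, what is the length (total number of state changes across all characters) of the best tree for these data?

4

The outgroup has state 'absent' for every character, so 'present' is the derived state throughout.
Only A, C, L, and Q show the derived state 'present' for I, supporting them as a clade.
II (derived state 'present') is shared by L and Q — a synapomorphy uniting that clade.
III: derived state 'present' in C only — an autapomorphy, so it tells us nothing about relationships among taxa.
IV (derived state 'present') is shared by A and C — a synapomorphy uniting that clade.
Most parsimonious ingroup topology: (P,((Q,L),(A,C))).
Changes per character on this tree: I: 1; II: 1; III: 1; IV: 1.
Total = 4.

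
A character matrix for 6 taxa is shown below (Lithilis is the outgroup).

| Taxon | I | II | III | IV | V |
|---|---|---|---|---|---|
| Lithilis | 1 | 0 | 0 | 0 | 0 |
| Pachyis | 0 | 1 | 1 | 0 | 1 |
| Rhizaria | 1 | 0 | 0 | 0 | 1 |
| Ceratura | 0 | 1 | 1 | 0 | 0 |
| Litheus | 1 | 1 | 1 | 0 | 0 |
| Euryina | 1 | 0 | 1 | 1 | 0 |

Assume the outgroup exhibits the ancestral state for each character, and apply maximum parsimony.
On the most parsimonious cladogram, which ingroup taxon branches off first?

Rhizaria

Character polarity is set by the outgroup: the derived state is whichever differs from the outgroup's state, so for I the derived state is '0', and for the remaining characters it is '1'.
I (derived state '0') is shared by Ceratura and Pachyis — a synapomorphy uniting that clade.
Only Ceratura, Litheus, and Pachyis show the derived state '1' for II, supporting them as a clade.
III (derived state '1') is shared by Ceratura, Euryina, Litheus, and Pachyis — a synapomorphy uniting that clade.
IV: derived state '1' in Euryina only — an autapomorphy, so it tells us nothing about relationships among taxa.
V groups Pachyis and Rhizaria, which is incompatible with the clades supported by the remaining characters; treating it as convergent (homoplasy) costs fewer steps than any alternative tree.
Most parsimonious ingroup topology: ((((Pachyis,Ceratura),Litheus),Euryina),Rhizaria).
Rhizaria is sister to the clade containing all other ingroup taxa, so it is the earliest-diverging (most basal) ingroup lineage.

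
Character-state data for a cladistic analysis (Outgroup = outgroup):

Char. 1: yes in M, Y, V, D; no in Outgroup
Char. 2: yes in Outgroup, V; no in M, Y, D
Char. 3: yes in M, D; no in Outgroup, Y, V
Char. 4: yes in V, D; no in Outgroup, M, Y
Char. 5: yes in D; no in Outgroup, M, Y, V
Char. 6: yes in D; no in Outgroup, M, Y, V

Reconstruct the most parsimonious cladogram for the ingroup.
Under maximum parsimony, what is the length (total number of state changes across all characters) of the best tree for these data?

Character polarity is set by the outgroup: the derived state is whichever differs from the outgroup's state, so for Char. 2 the derived state is 'no', and for the remaining characters it is 'yes'.
Char. 1 (derived state 'yes') is shared by all ingroup taxa — unites the whole ingroup.
Char. 2 (derived state 'no') is shared by D, M, and Y — a synapomorphy uniting that clade.
Char. 3 (derived state 'yes') is shared by D and M — a synapomorphy uniting that clade.
Char. 4 (state 'yes') occurs in D and V but conflicts with the nesting implied by the other characters — most parsimoniously interpreted as homoplasy.
Char. 5: derived state 'yes' in D only — an autapomorphy, so it tells us nothing about relationships among taxa.
Char. 6: derived state 'yes' in D only — an autapomorphy, so it tells us nothing about relationships among taxa.
Most parsimonious ingroup topology: (((M,D),Y),V).
Changes per character on this tree: Char. 1: 1; Char. 2: 1; Char. 3: 1; Char. 4: 2; Char. 5: 1; Char. 6: 1.
Total = 7.

7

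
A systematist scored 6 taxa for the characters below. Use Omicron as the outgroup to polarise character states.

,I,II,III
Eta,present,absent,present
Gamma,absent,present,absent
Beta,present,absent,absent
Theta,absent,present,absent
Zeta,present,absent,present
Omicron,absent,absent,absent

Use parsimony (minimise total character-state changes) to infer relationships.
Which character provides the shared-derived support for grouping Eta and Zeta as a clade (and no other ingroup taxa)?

III

The outgroup has state 'absent' for every character, so 'present' is the derived state throughout.
I (derived state 'present') is shared by Beta, Eta, and Zeta — a synapomorphy uniting that clade.
Only Gamma and Theta show the derived state 'present' for II, supporting them as a clade.
Only Eta and Zeta show the derived state 'present' for III, supporting them as a clade.
Most parsimonious ingroup topology: (((Zeta,Eta),Beta),(Theta,Gamma)).
The clade {Eta, Zeta} is supported by III: its derived state 'present' occurs in exactly those taxa and in no other taxon (including the outgroup).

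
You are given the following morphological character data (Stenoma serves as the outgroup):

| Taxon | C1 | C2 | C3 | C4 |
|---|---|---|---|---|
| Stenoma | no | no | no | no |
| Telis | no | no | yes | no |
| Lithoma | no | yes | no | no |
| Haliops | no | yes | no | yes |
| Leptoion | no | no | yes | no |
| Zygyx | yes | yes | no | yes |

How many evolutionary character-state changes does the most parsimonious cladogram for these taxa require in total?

The outgroup has state 'no' for every character, so 'yes' is the derived state throughout.
C1: derived state 'yes' in Zygyx only — an autapomorphy, so it tells us nothing about relationships among taxa.
C2 (derived state 'yes') is shared by Haliops, Lithoma, and Zygyx — a synapomorphy uniting that clade.
C3 (derived state 'yes') is shared by Leptoion and Telis — a synapomorphy uniting that clade.
Only Haliops and Zygyx show the derived state 'yes' for C4, supporting them as a clade.
Most parsimonious ingroup topology: ((Telis,Leptoion),(Lithoma,(Haliops,Zygyx))).
Changes per character on this tree: C1: 1; C2: 1; C3: 1; C4: 1.
Total = 4.

4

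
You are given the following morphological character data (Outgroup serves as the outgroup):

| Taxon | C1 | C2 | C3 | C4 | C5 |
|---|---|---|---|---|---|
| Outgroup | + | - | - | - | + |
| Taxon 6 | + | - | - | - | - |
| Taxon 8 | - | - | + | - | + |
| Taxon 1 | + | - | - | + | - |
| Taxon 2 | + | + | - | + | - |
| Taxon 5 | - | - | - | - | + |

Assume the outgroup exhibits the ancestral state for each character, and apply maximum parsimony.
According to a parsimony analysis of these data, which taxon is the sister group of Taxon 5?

Character polarity is set by the outgroup: the derived state is whichever differs from the outgroup's state, so for C1, C5 the derived state is '-', and for the remaining characters it is '+'.
C1 (derived state '-') is shared by Taxon 5 and Taxon 8 — a synapomorphy uniting that clade.
C2: derived state '+' in Taxon 2 only — an autapomorphy, so it tells us nothing about relationships among taxa.
C3 (derived state '+') is unique to Taxon 8 (autapomorphy; uninformative for grouping).
Only Taxon 1 and Taxon 2 show the derived state '+' for C4, supporting them as a clade.
Only Taxon 1, Taxon 2, and Taxon 6 show the derived state '-' for C5, supporting them as a clade.
Most parsimonious ingroup topology: ((Taxon 6,(Taxon 1,Taxon 2)),(Taxon 8,Taxon 5)).
Taxon 5 and Taxon 8 form a cherry on this tree, so they are sister taxa.

Taxon 8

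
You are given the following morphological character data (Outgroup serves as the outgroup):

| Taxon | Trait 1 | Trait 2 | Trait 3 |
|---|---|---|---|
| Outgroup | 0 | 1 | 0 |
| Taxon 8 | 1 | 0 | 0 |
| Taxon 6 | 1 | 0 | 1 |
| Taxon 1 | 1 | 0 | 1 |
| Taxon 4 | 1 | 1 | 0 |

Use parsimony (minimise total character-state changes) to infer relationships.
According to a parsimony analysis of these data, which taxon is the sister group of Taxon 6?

Taxon 1

Character polarity is set by the outgroup: the derived state is whichever differs from the outgroup's state, so for Trait 2 the derived state is '0', and for the remaining characters it is '1'.
All ingroup taxa share the derived state '1' for Trait 1; it defines the ingroup but does not resolve relationships within it.
Only Taxon 1, Taxon 6, and Taxon 8 show the derived state '0' for Trait 2, supporting them as a clade.
Trait 3 (derived state '1') is shared by Taxon 1 and Taxon 6 — a synapomorphy uniting that clade.
Most parsimonious ingroup topology: ((Taxon 8,(Taxon 6,Taxon 1)),Taxon 4).
Taxon 6 and Taxon 1 form a cherry on this tree, so they are sister taxa.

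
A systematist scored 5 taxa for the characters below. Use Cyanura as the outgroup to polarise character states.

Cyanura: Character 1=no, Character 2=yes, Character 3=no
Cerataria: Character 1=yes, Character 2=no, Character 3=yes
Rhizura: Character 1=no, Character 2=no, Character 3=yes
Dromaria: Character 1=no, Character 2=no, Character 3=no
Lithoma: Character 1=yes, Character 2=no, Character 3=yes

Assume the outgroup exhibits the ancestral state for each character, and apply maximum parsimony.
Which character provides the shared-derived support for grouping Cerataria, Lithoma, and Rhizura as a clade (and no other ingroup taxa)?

Character 3

Character polarity is set by the outgroup: the derived state is whichever differs from the outgroup's state, so for Character 2 the derived state is 'no', and for the remaining characters it is 'yes'.
Only Cerataria and Lithoma show the derived state 'yes' for Character 1, supporting them as a clade.
Character 2 (derived state 'no') is shared by all ingroup taxa — unites the whole ingroup.
Character 3: derived state 'yes' in Cerataria, Lithoma, and Rhizura only — synapomorphy for {Cerataria, Lithoma, Rhizura}.
Most parsimonious ingroup topology: (((Cerataria,Lithoma),Rhizura),Dromaria).
The clade {Cerataria, Lithoma, Rhizura} is supported by Character 3: its derived state 'yes' occurs in exactly those taxa and in no other taxon (including the outgroup).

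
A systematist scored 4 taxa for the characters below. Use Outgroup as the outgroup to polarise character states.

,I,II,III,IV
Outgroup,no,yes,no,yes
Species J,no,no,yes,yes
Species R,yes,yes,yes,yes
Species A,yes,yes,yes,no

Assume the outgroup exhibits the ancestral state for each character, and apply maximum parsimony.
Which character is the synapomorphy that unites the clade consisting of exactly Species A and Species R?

Character polarity is set by the outgroup: the derived state is whichever differs from the outgroup's state, so for II, IV the derived state is 'no', and for the remaining characters it is 'yes'.
I: derived state 'yes' in Species A and Species R only — synapomorphy for {Species A, Species R}.
II: derived state 'no' in Species J only — an autapomorphy, so it tells us nothing about relationships among taxa.
All ingroup taxa share the derived state 'yes' for III; it defines the ingroup but does not resolve relationships within it.
IV (derived state 'no') is unique to Species A (autapomorphy; uninformative for grouping).
Most parsimonious ingroup topology: (Species J,(Species R,Species A)).
The clade {Species A, Species R} is supported by I: its derived state 'yes' occurs in exactly those taxa and in no other taxon (including the outgroup).

I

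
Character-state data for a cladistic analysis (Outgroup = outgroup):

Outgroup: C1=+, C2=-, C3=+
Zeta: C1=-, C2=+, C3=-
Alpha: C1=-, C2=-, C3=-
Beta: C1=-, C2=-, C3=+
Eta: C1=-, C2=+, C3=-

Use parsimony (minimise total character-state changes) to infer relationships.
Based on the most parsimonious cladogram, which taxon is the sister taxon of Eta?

Zeta

Character polarity is set by the outgroup: the derived state is whichever differs from the outgroup's state, so for C1, C3 the derived state is '-', and for the remaining characters it is '+'.
All ingroup taxa share the derived state '-' for C1; it defines the ingroup but does not resolve relationships within it.
Only Eta and Zeta show the derived state '+' for C2, supporting them as a clade.
C3: derived state '-' in Alpha, Eta, and Zeta only — synapomorphy for {Alpha, Eta, Zeta}.
Most parsimonious ingroup topology: (((Zeta,Eta),Alpha),Beta).
Eta and Zeta form a cherry on this tree, so they are sister taxa.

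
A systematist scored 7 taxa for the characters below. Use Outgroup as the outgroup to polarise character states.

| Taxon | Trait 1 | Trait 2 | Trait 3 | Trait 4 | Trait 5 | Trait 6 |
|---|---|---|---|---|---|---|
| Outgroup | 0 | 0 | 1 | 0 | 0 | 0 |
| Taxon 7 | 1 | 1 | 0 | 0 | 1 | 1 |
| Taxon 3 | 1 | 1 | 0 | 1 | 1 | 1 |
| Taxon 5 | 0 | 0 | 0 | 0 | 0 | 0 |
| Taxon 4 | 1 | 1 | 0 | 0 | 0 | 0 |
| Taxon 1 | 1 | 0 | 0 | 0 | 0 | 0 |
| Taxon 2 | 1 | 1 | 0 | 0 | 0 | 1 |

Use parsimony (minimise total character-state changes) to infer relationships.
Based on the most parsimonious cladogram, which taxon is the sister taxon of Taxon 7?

Taxon 3

Character polarity is set by the outgroup: the derived state is whichever differs from the outgroup's state, so for Trait 3 the derived state is '0', and for the remaining characters it is '1'.
Trait 1: derived state '1' in Taxon 1, Taxon 2, Taxon 3, Taxon 4, and Taxon 7 only — synapomorphy for {Taxon 1, Taxon 2, Taxon 3, Taxon 4, Taxon 7}.
Trait 2 (derived state '1') is shared by Taxon 2, Taxon 3, Taxon 4, and Taxon 7 — a synapomorphy uniting that clade.
All ingroup taxa share the derived state '0' for Trait 3; it defines the ingroup but does not resolve relationships within it.
Trait 4: derived state '1' in Taxon 3 only — an autapomorphy, so it tells us nothing about relationships among taxa.
Only Taxon 3 and Taxon 7 show the derived state '1' for Trait 5, supporting them as a clade.
Trait 6 (derived state '1') is shared by Taxon 2, Taxon 3, and Taxon 7 — a synapomorphy uniting that clade.
Most parsimonious ingroup topology: (((((Taxon 7,Taxon 3),Taxon 2),Taxon 4),Taxon 1),Taxon 5).
Taxon 7 and Taxon 3 form a cherry on this tree, so they are sister taxa.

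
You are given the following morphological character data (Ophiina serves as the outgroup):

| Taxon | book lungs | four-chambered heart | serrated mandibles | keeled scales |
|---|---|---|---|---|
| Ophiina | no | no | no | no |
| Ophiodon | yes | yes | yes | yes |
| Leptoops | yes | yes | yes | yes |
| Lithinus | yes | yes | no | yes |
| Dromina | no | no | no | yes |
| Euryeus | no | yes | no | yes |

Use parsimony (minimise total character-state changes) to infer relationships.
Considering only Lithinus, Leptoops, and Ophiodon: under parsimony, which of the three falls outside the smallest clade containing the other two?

Lithinus

The outgroup has state 'no' for every character, so 'yes' is the derived state throughout.
book lungs: derived state 'yes' in Leptoops, Lithinus, and Ophiodon only — synapomorphy for {Leptoops, Lithinus, Ophiodon}.
four-chambered heart: derived state 'yes' in Euryeus, Leptoops, Lithinus, and Ophiodon only — synapomorphy for {Euryeus, Leptoops, Lithinus, Ophiodon}.
Only Leptoops and Ophiodon show the derived state 'yes' for serrated mandibles, supporting them as a clade.
keeled scales (derived state 'yes') is shared by all ingroup taxa — unites the whole ingroup.
Most parsimonious ingroup topology: ((((Ophiodon,Leptoops),Lithinus),Euryeus),Dromina).
Ophiodon and Leptoops share a more recent common ancestor with each other than either does with Lithinus, so Lithinus is the least closely related of the three.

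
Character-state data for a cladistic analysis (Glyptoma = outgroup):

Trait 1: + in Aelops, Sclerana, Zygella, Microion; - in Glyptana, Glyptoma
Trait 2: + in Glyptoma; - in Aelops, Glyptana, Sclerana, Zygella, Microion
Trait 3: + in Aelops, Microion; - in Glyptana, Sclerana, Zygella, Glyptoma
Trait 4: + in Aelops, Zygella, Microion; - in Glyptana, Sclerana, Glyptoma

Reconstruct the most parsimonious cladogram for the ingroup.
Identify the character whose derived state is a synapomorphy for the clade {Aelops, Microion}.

Trait 3

Character polarity is set by the outgroup: the derived state is whichever differs from the outgroup's state, so for Trait 2 the derived state is '-', and for the remaining characters it is '+'.
Only Aelops, Microion, Sclerana, and Zygella show the derived state '+' for Trait 1, supporting them as a clade.
All ingroup taxa share the derived state '-' for Trait 2; it defines the ingroup but does not resolve relationships within it.
Trait 3 (derived state '+') is shared by Aelops and Microion — a synapomorphy uniting that clade.
Trait 4: derived state '+' in Aelops, Microion, and Zygella only — synapomorphy for {Aelops, Microion, Zygella}.
Most parsimonious ingroup topology: ((Sclerana,((Microion,Aelops),Zygella)),Glyptana).
The clade {Aelops, Microion} is supported by Trait 3: its derived state '+' occurs in exactly those taxa and in no other taxon (including the outgroup).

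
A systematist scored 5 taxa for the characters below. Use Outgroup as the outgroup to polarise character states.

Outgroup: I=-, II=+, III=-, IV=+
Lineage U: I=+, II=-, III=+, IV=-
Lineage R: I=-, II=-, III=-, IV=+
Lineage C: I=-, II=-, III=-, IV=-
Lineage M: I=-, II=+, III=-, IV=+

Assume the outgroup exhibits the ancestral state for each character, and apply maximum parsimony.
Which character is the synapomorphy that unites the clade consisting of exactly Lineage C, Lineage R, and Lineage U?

Character polarity is set by the outgroup: the derived state is whichever differs from the outgroup's state, so for II, IV the derived state is '-', and for the remaining characters it is '+'.
I: derived state '+' in Lineage U only — an autapomorphy, so it tells us nothing about relationships among taxa.
Only Lineage C, Lineage R, and Lineage U show the derived state '-' for II, supporting them as a clade.
III (derived state '+') is unique to Lineage U (autapomorphy; uninformative for grouping).
Only Lineage C and Lineage U show the derived state '-' for IV, supporting them as a clade.
Most parsimonious ingroup topology: (((Lineage U,Lineage C),Lineage R),Lineage M).
The clade {Lineage C, Lineage R, Lineage U} is supported by II: its derived state '-' occurs in exactly those taxa and in no other taxon (including the outgroup).

II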